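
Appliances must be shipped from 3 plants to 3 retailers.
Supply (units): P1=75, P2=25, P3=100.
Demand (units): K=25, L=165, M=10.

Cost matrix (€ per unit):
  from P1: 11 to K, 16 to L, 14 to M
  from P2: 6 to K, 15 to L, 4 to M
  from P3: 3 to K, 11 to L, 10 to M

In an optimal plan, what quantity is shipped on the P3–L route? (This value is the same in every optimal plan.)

90

The minimum-cost plan:
  P1 to L: 75 × €16 = €1200
  P2 to K: 15 × €6 = €90
  P2 to M: 10 × €4 = €40
  P3 to K: 10 × €3 = €30
  P3 to L: 90 × €11 = €990
Total cost = €2350.
So P3→L carries 90 units.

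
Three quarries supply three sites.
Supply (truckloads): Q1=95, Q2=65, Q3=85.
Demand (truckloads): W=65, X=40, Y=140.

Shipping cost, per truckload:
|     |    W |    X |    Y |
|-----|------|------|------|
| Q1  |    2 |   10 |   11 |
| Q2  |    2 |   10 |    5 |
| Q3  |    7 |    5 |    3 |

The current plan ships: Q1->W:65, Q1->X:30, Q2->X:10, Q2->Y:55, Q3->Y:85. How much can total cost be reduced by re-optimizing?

30

Current plan cost = 65·2 + 30·10 + 10·10 + 55·5 + 85·3 = 1060.
Optimal plan:
  Q1–W: 65 truckloads
  Q1–X: 30 truckloads
  Q2–Y: 65 truckloads
  Q3–X: 10 truckloads
  Q3–Y: 75 truckloads
Optimal cost = 1030.
Saving = 1060 − 1030 = 30.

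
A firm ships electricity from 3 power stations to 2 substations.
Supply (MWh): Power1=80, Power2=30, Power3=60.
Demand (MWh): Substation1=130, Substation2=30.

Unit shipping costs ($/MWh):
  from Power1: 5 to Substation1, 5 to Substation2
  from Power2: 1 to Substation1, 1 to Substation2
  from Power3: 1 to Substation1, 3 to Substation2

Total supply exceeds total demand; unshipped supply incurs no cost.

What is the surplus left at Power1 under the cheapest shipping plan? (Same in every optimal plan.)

10

An optimal plan:
  Power1→Substation1: 40 × $5 = $200
  Power1→Substation2: 30 × $5 = $150
  Power2→Substation1: 30 × $1 = $30
  Power3→Substation1: 60 × $1 = $60
Total cost = $440.
Power1 ships 70 of its 80, leaving 10.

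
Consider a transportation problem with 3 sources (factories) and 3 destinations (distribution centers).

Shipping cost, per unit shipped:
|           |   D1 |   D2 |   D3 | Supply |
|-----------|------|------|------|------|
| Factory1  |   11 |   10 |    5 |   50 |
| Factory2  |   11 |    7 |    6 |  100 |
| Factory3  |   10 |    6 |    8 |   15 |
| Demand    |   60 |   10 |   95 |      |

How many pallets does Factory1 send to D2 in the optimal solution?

0

The minimum-cost plan:
  Factory1–D3: 50 pallets
  Factory2–D1: 55 pallets
  Factory2–D3: 45 pallets
  Factory3–D1: 5 pallets
  Factory3–D2: 10 pallets
Total cost = 1235.
The route Factory1→D2 is not used.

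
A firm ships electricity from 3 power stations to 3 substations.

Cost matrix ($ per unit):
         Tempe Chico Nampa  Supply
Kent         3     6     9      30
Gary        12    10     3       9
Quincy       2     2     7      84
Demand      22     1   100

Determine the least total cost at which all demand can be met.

A cheapest plan:
  Kent->Tempe: 22 MWh
  Kent->Nampa: 8 MWh
  Gary->Nampa: 9 MWh
  Quincy->Chico: 1 MWh
  Quincy->Nampa: 83 MWh
Total cost = $748.

748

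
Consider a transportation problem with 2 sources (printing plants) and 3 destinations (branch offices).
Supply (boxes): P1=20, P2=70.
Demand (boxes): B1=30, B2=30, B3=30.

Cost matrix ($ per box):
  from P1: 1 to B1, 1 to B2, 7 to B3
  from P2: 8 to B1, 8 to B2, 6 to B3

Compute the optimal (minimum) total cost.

520

One minimum-cost allocation:
  P1–B1: 20 × $1 = $20
  P2–B1: 10 × $8 = $80
  P2–B2: 30 × $8 = $240
  P2–B3: 30 × $6 = $180
Total = 20 + 80 + 240 + 180 = $520.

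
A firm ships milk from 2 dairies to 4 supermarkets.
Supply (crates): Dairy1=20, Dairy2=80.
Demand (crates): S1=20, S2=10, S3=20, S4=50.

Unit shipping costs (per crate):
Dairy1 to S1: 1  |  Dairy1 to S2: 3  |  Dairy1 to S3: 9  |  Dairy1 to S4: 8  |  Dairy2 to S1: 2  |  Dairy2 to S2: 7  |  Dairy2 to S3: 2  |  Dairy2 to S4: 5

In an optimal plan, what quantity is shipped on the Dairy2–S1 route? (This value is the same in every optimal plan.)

Optimal shipments:
  Dairy1 to S1: 10 × 1 = 10
  Dairy1 to S2: 10 × 3 = 30
  Dairy2 to S1: 10 × 2 = 20
  Dairy2 to S3: 20 × 2 = 40
  Dairy2 to S4: 50 × 5 = 250
Total cost = 350.
So Dairy2→S1 carries 10 crates.

10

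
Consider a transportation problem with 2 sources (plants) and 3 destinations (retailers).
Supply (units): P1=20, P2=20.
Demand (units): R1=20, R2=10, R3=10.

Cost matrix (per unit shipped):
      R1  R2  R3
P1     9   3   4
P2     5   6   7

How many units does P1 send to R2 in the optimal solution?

Optimal shipments:
  P1→R2: 10 × 3 = 30
  P1→R3: 10 × 4 = 40
  P2→R1: 20 × 5 = 100
Total cost = 170.
So P1→R2 carries 10 units.

10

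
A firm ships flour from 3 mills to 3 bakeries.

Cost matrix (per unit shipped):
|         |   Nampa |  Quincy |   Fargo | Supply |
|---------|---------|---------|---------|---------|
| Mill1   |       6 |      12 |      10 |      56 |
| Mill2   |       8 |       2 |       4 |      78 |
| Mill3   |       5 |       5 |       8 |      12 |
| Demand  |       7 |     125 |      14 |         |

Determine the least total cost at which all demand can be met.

818

A cheapest plan:
  Mill1->Nampa: 7 × 6 = 42
  Mill1->Quincy: 35 × 12 = 420
  Mill1->Fargo: 14 × 10 = 140
  Mill2->Quincy: 78 × 2 = 156
  Mill3->Quincy: 12 × 5 = 60
Total = 42 + 420 + 140 + 156 + 60 = 818.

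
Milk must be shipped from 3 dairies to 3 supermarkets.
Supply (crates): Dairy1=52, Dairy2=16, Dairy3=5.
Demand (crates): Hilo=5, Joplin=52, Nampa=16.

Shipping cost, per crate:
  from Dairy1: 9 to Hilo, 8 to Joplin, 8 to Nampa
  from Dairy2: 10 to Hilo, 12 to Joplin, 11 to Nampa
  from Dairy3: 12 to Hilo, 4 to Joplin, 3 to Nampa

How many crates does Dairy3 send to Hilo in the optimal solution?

0

The minimum-cost plan:
  Dairy1 to Joplin: 52 crates
  Dairy2 to Hilo: 5 crates
  Dairy2 to Nampa: 11 crates
  Dairy3 to Nampa: 5 crates
Total cost = 602.
The route Dairy3→Hilo is not used.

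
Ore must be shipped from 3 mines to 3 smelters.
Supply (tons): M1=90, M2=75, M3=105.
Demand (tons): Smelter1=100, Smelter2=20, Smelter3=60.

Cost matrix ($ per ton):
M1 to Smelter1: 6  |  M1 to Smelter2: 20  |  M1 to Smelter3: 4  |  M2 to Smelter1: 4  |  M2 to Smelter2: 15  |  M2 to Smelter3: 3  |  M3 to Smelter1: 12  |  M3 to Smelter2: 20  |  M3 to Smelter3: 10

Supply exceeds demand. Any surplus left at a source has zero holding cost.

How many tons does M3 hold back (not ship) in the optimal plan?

An optimal plan:
  M1->Smelter1: 30 × $6 = $180
  M1->Smelter3: 60 × $4 = $240
  M2->Smelter1: 70 × $4 = $280
  M2->Smelter2: 5 × $15 = $75
  M3->Smelter2: 15 × $20 = $300
Total cost = $1075.
M3 ships 15 of its 105, leaving 90.

90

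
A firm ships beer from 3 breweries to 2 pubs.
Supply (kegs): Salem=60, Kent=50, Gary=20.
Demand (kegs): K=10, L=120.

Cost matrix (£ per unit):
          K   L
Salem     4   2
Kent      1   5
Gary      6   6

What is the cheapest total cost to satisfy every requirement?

A cheapest plan:
  Salem–L: 60 kegs
  Kent–K: 10 kegs
  Kent–L: 40 kegs
  Gary–L: 20 kegs
Total cost = £450.

450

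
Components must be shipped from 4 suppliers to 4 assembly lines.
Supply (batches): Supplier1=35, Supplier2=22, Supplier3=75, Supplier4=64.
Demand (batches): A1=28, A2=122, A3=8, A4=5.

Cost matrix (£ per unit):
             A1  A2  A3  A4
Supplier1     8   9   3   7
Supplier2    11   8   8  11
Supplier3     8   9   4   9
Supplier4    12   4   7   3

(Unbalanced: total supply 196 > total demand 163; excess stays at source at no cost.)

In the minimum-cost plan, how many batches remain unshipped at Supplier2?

Minimum-cost shipments:
  Supplier1–A2: 22 batches
  Supplier1–A3: 8 batches
  Supplier1–A4: 5 batches
  Supplier2–A2: 22 batches
  Supplier3–A1: 28 batches
  Supplier3–A2: 14 batches
  Supplier4–A2: 64 batches
Total cost = £1039.
Supplier2 ships 22 of its 22, leaving 0.

0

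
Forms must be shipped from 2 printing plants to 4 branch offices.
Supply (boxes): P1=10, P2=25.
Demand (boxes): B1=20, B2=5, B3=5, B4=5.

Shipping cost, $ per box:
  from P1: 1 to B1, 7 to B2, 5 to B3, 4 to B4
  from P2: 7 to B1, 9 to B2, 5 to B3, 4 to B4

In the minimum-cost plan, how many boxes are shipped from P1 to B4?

0

Solving gives:
  P1 to B1: 10 × $1 = $10
  P2 to B1: 10 × $7 = $70
  P2 to B2: 5 × $9 = $45
  P2 to B3: 5 × $5 = $25
  P2 to B4: 5 × $4 = $20
Total cost = $170.
The route P1→B4 is not used.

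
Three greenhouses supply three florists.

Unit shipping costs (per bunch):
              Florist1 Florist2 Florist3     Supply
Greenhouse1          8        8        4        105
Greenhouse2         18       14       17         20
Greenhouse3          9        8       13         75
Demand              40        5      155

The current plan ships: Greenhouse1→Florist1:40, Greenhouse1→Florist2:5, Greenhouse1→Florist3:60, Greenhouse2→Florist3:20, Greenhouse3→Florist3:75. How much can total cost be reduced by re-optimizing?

Current plan cost = 40·8 + 5·8 + 60·4 + 20·17 + 75·13 = 1915.
Optimal plan:
  Greenhouse1–Florist3: 105 × 4 = 420
  Greenhouse2–Florist3: 20 × 17 = 340
  Greenhouse3–Florist1: 40 × 9 = 360
  Greenhouse3–Florist2: 5 × 8 = 40
  Greenhouse3–Florist3: 30 × 13 = 390
Optimal cost = 1550.
Saving = 1915 − 1550 = 365.

365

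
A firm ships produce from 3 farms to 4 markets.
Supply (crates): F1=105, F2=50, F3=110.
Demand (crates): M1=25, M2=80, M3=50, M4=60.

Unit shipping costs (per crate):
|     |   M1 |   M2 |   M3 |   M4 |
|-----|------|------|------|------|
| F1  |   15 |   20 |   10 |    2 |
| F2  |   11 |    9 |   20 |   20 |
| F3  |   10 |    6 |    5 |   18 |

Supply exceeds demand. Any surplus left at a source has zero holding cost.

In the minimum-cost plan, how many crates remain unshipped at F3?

0

An optimal plan:
  F1->M4: 60 × 2 = 120
  F2->M1: 25 × 11 = 275
  F2->M2: 20 × 9 = 180
  F3->M2: 60 × 6 = 360
  F3->M3: 50 × 5 = 250
Total cost = 1185.
F3 ships 110 of its 110, leaving 0.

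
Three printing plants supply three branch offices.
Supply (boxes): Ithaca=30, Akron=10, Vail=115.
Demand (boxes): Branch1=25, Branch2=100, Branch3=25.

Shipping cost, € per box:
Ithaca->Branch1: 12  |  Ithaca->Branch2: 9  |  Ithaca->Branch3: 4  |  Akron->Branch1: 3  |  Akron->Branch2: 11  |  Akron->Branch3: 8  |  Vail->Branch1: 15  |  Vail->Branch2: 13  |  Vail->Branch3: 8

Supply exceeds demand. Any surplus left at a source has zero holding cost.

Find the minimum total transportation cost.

1635

One minimum-cost allocation:
  Ithaca–Branch2: 30 × €9 = €270
  Akron–Branch1: 10 × €3 = €30
  Vail–Branch1: 15 × €15 = €225
  Vail–Branch2: 70 × €13 = €910
  Vail–Branch3: 25 × €8 = €200
Total = 270 + 30 + 225 + 910 + 200 = €1635.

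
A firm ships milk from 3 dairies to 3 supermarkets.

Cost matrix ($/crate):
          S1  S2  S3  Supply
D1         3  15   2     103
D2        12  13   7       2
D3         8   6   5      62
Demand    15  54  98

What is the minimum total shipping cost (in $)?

599

One minimum-cost allocation:
  D1->S1: 15 × $3 = $45
  D1->S3: 88 × $2 = $176
  D2->S3: 2 × $7 = $14
  D3->S2: 54 × $6 = $324
  D3->S3: 8 × $5 = $40
Total = 45 + 176 + 14 + 324 + 40 = $599.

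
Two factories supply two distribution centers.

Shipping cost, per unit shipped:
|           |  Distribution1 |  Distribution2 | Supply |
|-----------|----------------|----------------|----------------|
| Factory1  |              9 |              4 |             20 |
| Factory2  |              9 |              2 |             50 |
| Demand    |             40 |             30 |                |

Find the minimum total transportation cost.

420

An optimal shipping plan:
  Factory1->Distribution1: 20 × 9 = 180
  Factory2->Distribution1: 20 × 9 = 180
  Factory2->Distribution2: 30 × 2 = 60
Total = 180 + 180 + 60 = 420.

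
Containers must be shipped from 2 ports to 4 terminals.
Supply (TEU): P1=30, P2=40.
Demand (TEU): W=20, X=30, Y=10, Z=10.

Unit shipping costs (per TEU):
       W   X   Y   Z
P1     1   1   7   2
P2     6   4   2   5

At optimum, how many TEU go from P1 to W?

Solving gives:
  P1 to W: 20 × 1 = 20
  P1 to X: 10 × 1 = 10
  P2 to X: 20 × 4 = 80
  P2 to Y: 10 × 2 = 20
  P2 to Z: 10 × 5 = 50
Total cost = 180.
So P1→W carries 20 TEU.

20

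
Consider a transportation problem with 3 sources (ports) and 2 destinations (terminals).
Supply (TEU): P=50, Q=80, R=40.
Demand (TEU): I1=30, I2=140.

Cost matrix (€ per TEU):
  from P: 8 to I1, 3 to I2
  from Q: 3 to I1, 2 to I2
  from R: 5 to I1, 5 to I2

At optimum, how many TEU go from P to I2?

50

Optimal shipments:
  P→I2: 50 TEU
  Q→I2: 80 TEU
  R→I1: 30 TEU
  R→I2: 10 TEU
Total cost = €510.
So P→I2 carries 50 TEU.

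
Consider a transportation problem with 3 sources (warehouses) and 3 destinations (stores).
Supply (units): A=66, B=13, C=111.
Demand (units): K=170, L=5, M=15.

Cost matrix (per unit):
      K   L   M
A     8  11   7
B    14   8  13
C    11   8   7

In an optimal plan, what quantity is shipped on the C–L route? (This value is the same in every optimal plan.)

0

Optimal shipments:
  A->K: 66 units
  B->K: 8 units
  B->L: 5 units
  C->K: 96 units
  C->M: 15 units
Total cost = 1841.
The route C→L is not used.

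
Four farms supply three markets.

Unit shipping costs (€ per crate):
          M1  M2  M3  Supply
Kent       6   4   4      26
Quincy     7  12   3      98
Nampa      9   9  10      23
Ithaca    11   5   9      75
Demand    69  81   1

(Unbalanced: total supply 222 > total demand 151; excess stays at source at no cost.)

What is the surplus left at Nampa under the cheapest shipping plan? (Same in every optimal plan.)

23

Minimum-cost shipments:
  Kent–M2: 26 × €4 = €104
  Quincy–M1: 69 × €7 = €483
  Quincy–M3: 1 × €3 = €3
  Ithaca–M2: 55 × €5 = €275
Total cost = €865.
Nampa ships 0 of its 23, leaving 23.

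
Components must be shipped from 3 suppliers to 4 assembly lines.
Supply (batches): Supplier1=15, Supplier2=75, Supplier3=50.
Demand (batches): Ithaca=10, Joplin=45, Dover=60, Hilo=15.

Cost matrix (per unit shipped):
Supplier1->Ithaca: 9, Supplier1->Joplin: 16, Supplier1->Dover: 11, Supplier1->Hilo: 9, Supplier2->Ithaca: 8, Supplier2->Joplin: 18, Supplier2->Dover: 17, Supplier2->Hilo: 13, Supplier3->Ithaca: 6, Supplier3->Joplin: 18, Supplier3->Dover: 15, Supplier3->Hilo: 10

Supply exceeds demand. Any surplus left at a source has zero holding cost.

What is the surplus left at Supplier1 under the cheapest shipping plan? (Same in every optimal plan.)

0

An optimal plan:
  Supplier1→Dover: 15 × 11 = 165
  Supplier2→Ithaca: 10 × 8 = 80
  Supplier2→Joplin: 45 × 18 = 810
  Supplier2→Dover: 10 × 17 = 170
  Supplier3→Dover: 35 × 15 = 525
  Supplier3→Hilo: 15 × 10 = 150
Total cost = 1900.
Supplier1 ships 15 of its 15, leaving 0.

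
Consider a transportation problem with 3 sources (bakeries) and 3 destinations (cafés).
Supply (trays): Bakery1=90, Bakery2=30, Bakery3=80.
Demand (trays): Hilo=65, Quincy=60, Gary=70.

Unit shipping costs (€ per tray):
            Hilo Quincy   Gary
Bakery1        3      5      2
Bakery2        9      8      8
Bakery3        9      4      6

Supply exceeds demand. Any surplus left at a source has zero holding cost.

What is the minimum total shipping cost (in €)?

805

A cheapest plan:
  Bakery1→Hilo: 40 trays
  Bakery1→Gary: 50 trays
  Bakery2→Hilo: 25 trays
  Bakery3→Quincy: 60 trays
  Bakery3→Gary: 20 trays
Total cost = €805.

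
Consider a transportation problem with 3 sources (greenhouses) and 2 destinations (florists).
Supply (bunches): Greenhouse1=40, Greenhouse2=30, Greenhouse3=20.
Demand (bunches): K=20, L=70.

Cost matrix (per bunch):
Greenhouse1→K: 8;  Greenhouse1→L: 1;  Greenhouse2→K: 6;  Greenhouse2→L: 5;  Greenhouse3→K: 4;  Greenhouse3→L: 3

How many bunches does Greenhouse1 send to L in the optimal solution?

40

Optimal shipments:
  Greenhouse1–L: 40 × 1 = 40
  Greenhouse2–K: 20 × 6 = 120
  Greenhouse2–L: 10 × 5 = 50
  Greenhouse3–L: 20 × 3 = 60
Total cost = 270.
So Greenhouse1→L carries 40 bunches.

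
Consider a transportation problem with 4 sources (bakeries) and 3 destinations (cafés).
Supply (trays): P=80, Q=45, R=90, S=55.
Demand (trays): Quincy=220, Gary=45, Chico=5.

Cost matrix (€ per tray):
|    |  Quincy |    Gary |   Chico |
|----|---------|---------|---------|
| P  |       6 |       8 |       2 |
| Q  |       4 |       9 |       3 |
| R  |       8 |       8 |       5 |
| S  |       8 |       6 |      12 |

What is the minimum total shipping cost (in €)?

1710

A cheapest plan:
  P->Quincy: 75 trays
  P->Chico: 5 trays
  Q->Quincy: 45 trays
  R->Quincy: 90 trays
  S->Quincy: 10 trays
  S->Gary: 45 trays
Total cost = €1710.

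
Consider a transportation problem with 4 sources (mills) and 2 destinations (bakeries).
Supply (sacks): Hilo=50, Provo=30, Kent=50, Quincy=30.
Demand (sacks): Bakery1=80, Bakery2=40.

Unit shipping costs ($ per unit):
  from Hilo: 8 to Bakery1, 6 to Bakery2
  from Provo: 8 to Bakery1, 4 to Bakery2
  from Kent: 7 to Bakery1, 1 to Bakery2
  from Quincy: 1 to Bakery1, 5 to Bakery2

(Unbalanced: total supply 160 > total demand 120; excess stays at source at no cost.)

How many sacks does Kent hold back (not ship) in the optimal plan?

Minimum-cost shipments:
  Hilo→Bakery1: 10 sacks
  Provo→Bakery1: 30 sacks
  Kent→Bakery1: 10 sacks
  Kent→Bakery2: 40 sacks
  Quincy→Bakery1: 30 sacks
Total cost = $460.
Kent ships 50 of its 50, leaving 0.

0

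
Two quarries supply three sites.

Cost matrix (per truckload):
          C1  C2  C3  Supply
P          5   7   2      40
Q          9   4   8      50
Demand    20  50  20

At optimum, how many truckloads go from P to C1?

20

Solving gives:
  P to C1: 20 × 5 = 100
  P to C3: 20 × 2 = 40
  Q to C2: 50 × 4 = 200
Total cost = 340.
So P→C1 carries 20 truckloads.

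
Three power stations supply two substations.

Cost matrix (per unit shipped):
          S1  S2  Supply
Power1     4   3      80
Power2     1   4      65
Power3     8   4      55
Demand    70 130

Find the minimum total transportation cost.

One minimum-cost allocation:
  Power1 to S1: 5 × 4 = 20
  Power1 to S2: 75 × 3 = 225
  Power2 to S1: 65 × 1 = 65
  Power3 to S2: 55 × 4 = 220
Total = 20 + 225 + 65 + 220 = 530.
(Supply check: Power1 ships 80; Power2 ships 65; Power3 ships 55.)

530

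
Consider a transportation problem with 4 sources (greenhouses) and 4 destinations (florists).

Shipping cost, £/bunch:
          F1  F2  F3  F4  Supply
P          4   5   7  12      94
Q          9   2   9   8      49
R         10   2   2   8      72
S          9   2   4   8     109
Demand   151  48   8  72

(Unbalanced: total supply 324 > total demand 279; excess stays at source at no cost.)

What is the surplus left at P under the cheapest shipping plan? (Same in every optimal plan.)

An optimal plan:
  P–F1: 94 × £4 = £376
  Q–F4: 49 × £8 = £392
  R–F2: 19 × £2 = £38
  R–F3: 8 × £2 = £16
  S–F1: 57 × £9 = £513
  S–F2: 29 × £2 = £58
  S–F4: 23 × £8 = £184
Total cost = £1577.
P ships 94 of its 94, leaving 0.

0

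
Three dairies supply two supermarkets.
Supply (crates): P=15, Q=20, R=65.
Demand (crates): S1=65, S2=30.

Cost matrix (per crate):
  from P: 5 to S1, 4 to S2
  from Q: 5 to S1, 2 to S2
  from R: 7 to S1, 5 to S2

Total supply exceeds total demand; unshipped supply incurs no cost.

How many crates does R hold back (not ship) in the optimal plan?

An optimal plan:
  P->S1: 15 crates
  Q->S2: 20 crates
  R->S1: 50 crates
  R->S2: 10 crates
Total cost = 515.
R ships 60 of its 65, leaving 5.

5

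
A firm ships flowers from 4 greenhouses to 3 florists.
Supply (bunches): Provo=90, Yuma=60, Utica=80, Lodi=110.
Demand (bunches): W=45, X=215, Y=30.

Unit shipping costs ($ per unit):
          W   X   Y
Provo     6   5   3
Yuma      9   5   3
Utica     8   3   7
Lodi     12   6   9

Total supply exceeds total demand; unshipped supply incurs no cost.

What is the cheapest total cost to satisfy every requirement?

An optimal shipping plan:
  Provo–W: 45 × $6 = $270
  Provo–X: 45 × $5 = $225
  Yuma–X: 30 × $5 = $150
  Yuma–Y: 30 × $3 = $90
  Utica–X: 80 × $3 = $240
  Lodi–X: 60 × $6 = $360
Total = 270 + 225 + 150 + 90 + 240 + 360 = $1335.

1335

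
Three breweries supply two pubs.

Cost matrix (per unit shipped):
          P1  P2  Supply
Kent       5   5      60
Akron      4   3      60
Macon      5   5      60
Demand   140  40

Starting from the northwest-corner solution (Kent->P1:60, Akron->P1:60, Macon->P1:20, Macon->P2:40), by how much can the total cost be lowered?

Current plan cost = 60·5 + 60·4 + 20·5 + 40·5 = 840.
Optimal plan:
  Kent to P1: 60 × 5 = 300
  Akron to P1: 20 × 4 = 80
  Akron to P2: 40 × 3 = 120
  Macon to P1: 60 × 5 = 300
Optimal cost = 800.
Saving = 840 − 800 = 40.

40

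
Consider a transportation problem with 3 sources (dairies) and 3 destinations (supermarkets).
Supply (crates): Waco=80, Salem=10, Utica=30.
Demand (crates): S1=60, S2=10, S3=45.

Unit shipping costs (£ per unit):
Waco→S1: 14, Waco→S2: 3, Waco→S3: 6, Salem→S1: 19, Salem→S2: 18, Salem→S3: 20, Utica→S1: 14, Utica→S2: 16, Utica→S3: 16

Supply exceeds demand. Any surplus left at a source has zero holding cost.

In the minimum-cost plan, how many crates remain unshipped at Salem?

5

An optimal plan:
  Waco->S1: 25 crates
  Waco->S2: 10 crates
  Waco->S3: 45 crates
  Salem->S1: 5 crates
  Utica->S1: 30 crates
Total cost = £1165.
Salem ships 5 of its 10, leaving 5.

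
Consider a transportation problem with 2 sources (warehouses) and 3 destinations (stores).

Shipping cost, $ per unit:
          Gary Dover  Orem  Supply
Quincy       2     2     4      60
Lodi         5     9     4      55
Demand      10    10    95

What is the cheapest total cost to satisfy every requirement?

420

Optimal allocation:
  Quincy–Gary: 10 units
  Quincy–Dover: 10 units
  Quincy–Orem: 40 units
  Lodi–Orem: 55 units
Total cost = $420.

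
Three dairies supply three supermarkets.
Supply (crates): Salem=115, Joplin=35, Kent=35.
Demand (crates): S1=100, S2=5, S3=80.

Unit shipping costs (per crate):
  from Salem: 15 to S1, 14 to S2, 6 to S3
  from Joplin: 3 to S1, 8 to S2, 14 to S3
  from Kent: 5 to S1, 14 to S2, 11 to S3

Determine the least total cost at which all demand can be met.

A cheapest plan:
  Salem–S1: 30 × 15 = 450
  Salem–S2: 5 × 14 = 70
  Salem–S3: 80 × 6 = 480
  Joplin–S1: 35 × 3 = 105
  Kent–S1: 35 × 5 = 175
Total = 450 + 70 + 480 + 105 + 175 = 1280.

1280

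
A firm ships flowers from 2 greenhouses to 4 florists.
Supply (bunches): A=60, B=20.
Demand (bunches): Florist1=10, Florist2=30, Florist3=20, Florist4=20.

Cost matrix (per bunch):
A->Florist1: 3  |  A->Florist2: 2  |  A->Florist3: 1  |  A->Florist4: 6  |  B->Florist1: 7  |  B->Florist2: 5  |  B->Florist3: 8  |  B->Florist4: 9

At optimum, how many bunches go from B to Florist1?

The minimum-cost plan:
  A–Florist1: 10 × 3 = 30
  A–Florist2: 10 × 2 = 20
  A–Florist3: 20 × 1 = 20
  A–Florist4: 20 × 6 = 120
  B–Florist2: 20 × 5 = 100
Total cost = 290.
The route B→Florist1 is not used.

0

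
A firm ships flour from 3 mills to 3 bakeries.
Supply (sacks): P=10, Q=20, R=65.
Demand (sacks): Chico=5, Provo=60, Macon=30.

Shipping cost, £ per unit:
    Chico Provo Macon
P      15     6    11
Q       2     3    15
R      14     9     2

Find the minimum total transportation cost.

One minimum-cost allocation:
  P to Provo: 10 sacks
  Q to Chico: 5 sacks
  Q to Provo: 15 sacks
  R to Provo: 35 sacks
  R to Macon: 30 sacks
Total cost = £490.

490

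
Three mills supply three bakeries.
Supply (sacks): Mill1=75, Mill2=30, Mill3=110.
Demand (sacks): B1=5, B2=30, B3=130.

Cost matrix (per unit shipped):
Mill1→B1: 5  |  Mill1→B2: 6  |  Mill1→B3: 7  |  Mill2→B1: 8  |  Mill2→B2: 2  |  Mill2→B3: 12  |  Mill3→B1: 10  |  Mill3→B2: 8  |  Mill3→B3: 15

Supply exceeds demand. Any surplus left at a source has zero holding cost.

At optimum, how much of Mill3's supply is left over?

50

An optimal plan:
  Mill1→B3: 75 × 7 = 525
  Mill2→B2: 30 × 2 = 60
  Mill3→B1: 5 × 10 = 50
  Mill3→B3: 55 × 15 = 825
Total cost = 1460.
Mill3 ships 60 of its 110, leaving 50.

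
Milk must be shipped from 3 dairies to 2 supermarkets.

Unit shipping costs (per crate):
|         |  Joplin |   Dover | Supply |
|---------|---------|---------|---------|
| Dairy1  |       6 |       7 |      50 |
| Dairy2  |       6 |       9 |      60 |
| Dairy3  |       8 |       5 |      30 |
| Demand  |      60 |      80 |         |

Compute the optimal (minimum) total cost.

860

An optimal shipping plan:
  Dairy1->Dover: 50 × 7 = 350
  Dairy2->Joplin: 60 × 6 = 360
  Dairy3->Dover: 30 × 5 = 150
Total = 350 + 360 + 150 = 860.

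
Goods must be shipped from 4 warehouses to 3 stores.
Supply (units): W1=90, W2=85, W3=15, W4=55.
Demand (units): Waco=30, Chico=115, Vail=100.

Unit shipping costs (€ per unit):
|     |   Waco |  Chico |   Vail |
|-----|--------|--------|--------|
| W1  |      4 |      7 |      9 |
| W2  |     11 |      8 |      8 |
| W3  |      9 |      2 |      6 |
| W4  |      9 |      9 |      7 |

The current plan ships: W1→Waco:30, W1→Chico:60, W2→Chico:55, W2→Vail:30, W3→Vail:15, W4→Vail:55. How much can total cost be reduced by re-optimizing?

Current plan cost = 30·4 + 60·7 + 55·8 + 30·8 + 15·6 + 55·7 = €1695.
Optimal plan:
  W1 to Waco: 30 units
  W1 to Chico: 60 units
  W2 to Chico: 40 units
  W2 to Vail: 45 units
  W3 to Chico: 15 units
  W4 to Vail: 55 units
Optimal cost = €1635.
Saving = 1695 − 1635 = €60.

60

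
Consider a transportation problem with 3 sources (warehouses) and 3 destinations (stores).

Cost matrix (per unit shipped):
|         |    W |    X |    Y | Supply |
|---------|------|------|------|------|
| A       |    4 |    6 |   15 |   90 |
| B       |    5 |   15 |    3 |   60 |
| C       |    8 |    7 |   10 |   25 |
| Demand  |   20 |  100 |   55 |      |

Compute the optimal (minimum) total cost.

875

A cheapest plan:
  A->W: 15 × 4 = 60
  A->X: 75 × 6 = 450
  B->W: 5 × 5 = 25
  B->Y: 55 × 3 = 165
  C->X: 25 × 7 = 175
Total = 60 + 450 + 25 + 165 + 175 = 875.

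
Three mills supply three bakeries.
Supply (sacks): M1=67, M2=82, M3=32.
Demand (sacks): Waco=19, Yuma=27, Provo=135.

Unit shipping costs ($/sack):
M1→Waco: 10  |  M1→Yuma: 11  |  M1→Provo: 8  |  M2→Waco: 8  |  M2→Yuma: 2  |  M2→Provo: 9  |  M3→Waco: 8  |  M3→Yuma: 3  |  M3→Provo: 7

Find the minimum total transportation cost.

One minimum-cost allocation:
  M1->Provo: 67 × $8 = $536
  M2->Waco: 19 × $8 = $152
  M2->Yuma: 27 × $2 = $54
  M2->Provo: 36 × $9 = $324
  M3->Provo: 32 × $7 = $224
Total = 536 + 152 + 54 + 324 + 224 = $1290.
(Supply check: M1 ships 67; M2 ships 82; M3 ships 32.)

1290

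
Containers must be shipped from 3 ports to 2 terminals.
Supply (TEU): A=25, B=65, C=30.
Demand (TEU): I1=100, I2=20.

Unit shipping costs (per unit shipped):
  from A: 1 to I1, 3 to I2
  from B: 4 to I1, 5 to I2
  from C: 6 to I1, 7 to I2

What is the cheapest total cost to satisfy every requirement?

An optimal shipping plan:
  A->I1: 25 × 1 = 25
  B->I1: 65 × 4 = 260
  C->I1: 10 × 6 = 60
  C->I2: 20 × 7 = 140
Total = 25 + 260 + 60 + 140 = 485.

485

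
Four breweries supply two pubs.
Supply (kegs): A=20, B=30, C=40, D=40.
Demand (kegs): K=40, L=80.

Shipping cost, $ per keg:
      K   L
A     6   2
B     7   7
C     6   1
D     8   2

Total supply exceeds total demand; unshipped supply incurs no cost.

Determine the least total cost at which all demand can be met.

380

One minimum-cost allocation:
  A→K: 20 × $6 = $120
  B→K: 20 × $7 = $140
  C→L: 40 × $1 = $40
  D→L: 40 × $2 = $80
Total = 120 + 140 + 40 + 80 = $380.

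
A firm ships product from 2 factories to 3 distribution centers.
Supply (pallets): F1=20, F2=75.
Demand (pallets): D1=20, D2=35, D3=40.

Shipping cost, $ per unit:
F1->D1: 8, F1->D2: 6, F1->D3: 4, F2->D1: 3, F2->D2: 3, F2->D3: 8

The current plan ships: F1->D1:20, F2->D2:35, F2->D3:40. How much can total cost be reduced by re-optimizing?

180

Current plan cost = 20·8 + 35·3 + 40·8 = $585.
Optimal plan:
  F1 to D3: 20 × $4 = $80
  F2 to D1: 20 × $3 = $60
  F2 to D2: 35 × $3 = $105
  F2 to D3: 20 × $8 = $160
Optimal cost = $405.
Saving = 585 − 405 = $180.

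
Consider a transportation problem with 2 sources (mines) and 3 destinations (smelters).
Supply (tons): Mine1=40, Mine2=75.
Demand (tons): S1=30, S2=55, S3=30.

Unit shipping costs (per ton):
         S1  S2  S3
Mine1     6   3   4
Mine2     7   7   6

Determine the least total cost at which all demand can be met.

615

One minimum-cost allocation:
  Mine1–S2: 40 tons
  Mine2–S1: 30 tons
  Mine2–S2: 15 tons
  Mine2–S3: 30 tons
Total cost = 615.
(Supply check: Mine1 ships 40; Mine2 ships 75.)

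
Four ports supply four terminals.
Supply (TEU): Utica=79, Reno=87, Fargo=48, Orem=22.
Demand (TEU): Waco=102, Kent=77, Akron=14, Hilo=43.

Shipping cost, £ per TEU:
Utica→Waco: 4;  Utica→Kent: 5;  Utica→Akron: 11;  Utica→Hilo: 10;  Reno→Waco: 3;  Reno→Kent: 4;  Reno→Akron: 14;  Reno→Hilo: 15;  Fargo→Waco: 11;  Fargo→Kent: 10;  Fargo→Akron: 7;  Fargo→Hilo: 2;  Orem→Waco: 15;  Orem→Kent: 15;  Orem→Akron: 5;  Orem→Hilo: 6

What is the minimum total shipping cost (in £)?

959

A cheapest plan:
  Utica->Waco: 15 × £4 = £60
  Utica->Kent: 64 × £5 = £320
  Reno->Waco: 87 × £3 = £261
  Fargo->Kent: 13 × £10 = £130
  Fargo->Hilo: 35 × £2 = £70
  Orem->Akron: 14 × £5 = £70
  Orem->Hilo: 8 × £6 = £48
Total = 60 + 320 + 261 + 130 + 70 + 70 + 48 = £959.
(Supply check: Utica ships 79; Reno ships 87; Fargo ships 48; Orem ships 22.)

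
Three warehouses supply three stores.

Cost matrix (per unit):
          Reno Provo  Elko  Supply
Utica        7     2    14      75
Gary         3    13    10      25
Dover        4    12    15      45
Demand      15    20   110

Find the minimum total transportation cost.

1570

Optimal allocation:
  Utica–Provo: 20 units
  Utica–Elko: 55 units
  Gary–Elko: 25 units
  Dover–Reno: 15 units
  Dover–Elko: 30 units
Total cost = 1570.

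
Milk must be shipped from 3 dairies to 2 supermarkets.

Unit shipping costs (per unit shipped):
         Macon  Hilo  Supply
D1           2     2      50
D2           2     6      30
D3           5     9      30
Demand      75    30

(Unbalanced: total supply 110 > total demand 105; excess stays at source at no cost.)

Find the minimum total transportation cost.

285

One minimum-cost allocation:
  D1 to Macon: 20 × 2 = 40
  D1 to Hilo: 30 × 2 = 60
  D2 to Macon: 30 × 2 = 60
  D3 to Macon: 25 × 5 = 125
Total = 40 + 60 + 60 + 125 = 285.
(Supply check: D1 ships 50; D2 ships 30; D3 ships 25.)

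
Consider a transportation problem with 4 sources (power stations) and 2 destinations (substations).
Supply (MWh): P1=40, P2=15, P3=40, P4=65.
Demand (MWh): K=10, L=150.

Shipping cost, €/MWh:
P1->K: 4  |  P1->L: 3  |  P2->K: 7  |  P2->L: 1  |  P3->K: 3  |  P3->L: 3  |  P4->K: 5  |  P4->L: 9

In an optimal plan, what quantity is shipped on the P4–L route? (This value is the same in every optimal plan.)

The minimum-cost plan:
  P1→L: 40 × €3 = €120
  P2→L: 15 × €1 = €15
  P3→L: 40 × €3 = €120
  P4→K: 10 × €5 = €50
  P4→L: 55 × €9 = €495
Total cost = €800.
So P4→L carries 55 MWh.

55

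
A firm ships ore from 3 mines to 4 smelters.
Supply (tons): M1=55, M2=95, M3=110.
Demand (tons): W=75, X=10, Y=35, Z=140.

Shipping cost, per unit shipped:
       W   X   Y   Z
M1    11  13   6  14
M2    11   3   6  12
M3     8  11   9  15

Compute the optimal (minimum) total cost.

2665

An optimal shipping plan:
  M1→Y: 35 × 6 = 210
  M1→Z: 20 × 14 = 280
  M2→X: 10 × 3 = 30
  M2→Z: 85 × 12 = 1020
  M3→W: 75 × 8 = 600
  M3→Z: 35 × 15 = 525
Total = 210 + 280 + 30 + 1020 + 600 + 525 = 2665.
(Supply check: M1 ships 55; M2 ships 95; M3 ships 110.)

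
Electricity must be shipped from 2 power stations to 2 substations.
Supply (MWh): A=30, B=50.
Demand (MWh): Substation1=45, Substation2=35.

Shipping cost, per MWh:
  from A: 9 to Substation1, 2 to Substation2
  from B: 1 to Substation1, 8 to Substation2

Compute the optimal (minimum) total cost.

A cheapest plan:
  A–Substation2: 30 × 2 = 60
  B–Substation1: 45 × 1 = 45
  B–Substation2: 5 × 8 = 40
Total = 60 + 45 + 40 = 145.
(Supply check: A ships 30; B ships 50.)

145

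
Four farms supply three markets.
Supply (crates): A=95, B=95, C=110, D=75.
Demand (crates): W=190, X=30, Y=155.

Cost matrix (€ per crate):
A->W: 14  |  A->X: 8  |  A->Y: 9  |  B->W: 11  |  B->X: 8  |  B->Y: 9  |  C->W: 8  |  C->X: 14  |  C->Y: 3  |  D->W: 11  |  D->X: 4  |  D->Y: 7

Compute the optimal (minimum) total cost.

3095

One minimum-cost allocation:
  A→Y: 95 × €9 = €855
  B→W: 95 × €11 = €1045
  C→W: 50 × €8 = €400
  C→Y: 60 × €3 = €180
  D→W: 45 × €11 = €495
  D→X: 30 × €4 = €120
Total = 855 + 1045 + 400 + 180 + 495 + 120 = €3095.
(Supply check: A ships 95; B ships 95; C ships 110; D ships 75.)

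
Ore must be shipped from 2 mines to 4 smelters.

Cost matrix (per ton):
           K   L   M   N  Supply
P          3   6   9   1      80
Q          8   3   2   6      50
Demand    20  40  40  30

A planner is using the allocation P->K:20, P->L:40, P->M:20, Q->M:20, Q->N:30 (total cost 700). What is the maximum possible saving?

Current plan cost = 20·3 + 40·6 + 20·9 + 20·2 + 30·6 = 700.
Optimal plan:
  P->K: 20 × 3 = 60
  P->L: 30 × 6 = 180
  P->N: 30 × 1 = 30
  Q->L: 10 × 3 = 30
  Q->M: 40 × 2 = 80
Optimal cost = 380.
Saving = 700 − 380 = 320.

320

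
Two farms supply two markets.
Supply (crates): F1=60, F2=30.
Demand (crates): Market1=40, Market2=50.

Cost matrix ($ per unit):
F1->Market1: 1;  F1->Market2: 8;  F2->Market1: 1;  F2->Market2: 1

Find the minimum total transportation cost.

One minimum-cost allocation:
  F1→Market1: 40 × $1 = $40
  F1→Market2: 20 × $8 = $160
  F2→Market2: 30 × $1 = $30
Total = 40 + 160 + 30 = $230.
(Supply check: F1 ships 60; F2 ships 30.)

230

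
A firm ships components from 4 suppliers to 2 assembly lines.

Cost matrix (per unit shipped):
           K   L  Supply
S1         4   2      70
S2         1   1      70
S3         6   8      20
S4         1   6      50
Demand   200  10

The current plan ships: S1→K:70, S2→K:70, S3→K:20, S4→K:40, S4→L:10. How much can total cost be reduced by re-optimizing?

70

Current plan cost = 70·4 + 70·1 + 20·6 + 40·1 + 10·6 = 570.
Optimal plan:
  S1->K: 60 × 4 = 240
  S1->L: 10 × 2 = 20
  S2->K: 70 × 1 = 70
  S3->K: 20 × 6 = 120
  S4->K: 50 × 1 = 50
Optimal cost = 500.
Saving = 570 − 500 = 70.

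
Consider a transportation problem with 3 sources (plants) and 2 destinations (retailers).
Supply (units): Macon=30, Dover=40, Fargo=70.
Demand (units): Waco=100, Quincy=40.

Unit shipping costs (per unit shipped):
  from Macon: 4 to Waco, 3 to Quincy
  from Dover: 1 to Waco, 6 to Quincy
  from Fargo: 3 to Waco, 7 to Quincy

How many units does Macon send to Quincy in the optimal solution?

Optimal shipments:
  Macon→Quincy: 30 × 3 = 90
  Dover→Waco: 40 × 1 = 40
  Fargo→Waco: 60 × 3 = 180
  Fargo→Quincy: 10 × 7 = 70
Total cost = 380.
So Macon→Quincy carries 30 units.

30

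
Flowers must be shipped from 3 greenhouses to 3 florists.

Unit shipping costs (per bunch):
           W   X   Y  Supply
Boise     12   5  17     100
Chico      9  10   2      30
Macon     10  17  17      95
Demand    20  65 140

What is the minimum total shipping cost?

2455

Optimal allocation:
  Boise→X: 65 × 5 = 325
  Boise→Y: 35 × 17 = 595
  Chico→Y: 30 × 2 = 60
  Macon→W: 20 × 10 = 200
  Macon→Y: 75 × 17 = 1275
Total = 325 + 595 + 60 + 200 + 1275 = 2455.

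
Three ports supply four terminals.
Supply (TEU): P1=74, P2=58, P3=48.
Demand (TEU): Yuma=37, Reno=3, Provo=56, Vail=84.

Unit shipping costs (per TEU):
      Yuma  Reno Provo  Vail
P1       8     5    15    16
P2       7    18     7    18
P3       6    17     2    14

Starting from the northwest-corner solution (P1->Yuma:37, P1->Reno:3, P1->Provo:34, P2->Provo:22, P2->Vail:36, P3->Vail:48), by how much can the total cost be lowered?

499

Current plan cost = 37·8 + 3·5 + 34·15 + 22·7 + 36·18 + 48·14 = 2295.
Optimal plan:
  P1→Reno: 3 × 5 = 15
  P1→Vail: 71 × 16 = 1136
  P2→Yuma: 37 × 7 = 259
  P2→Provo: 8 × 7 = 56
  P2→Vail: 13 × 18 = 234
  P3→Provo: 48 × 2 = 96
Optimal cost = 1796.
Saving = 2295 − 1796 = 499.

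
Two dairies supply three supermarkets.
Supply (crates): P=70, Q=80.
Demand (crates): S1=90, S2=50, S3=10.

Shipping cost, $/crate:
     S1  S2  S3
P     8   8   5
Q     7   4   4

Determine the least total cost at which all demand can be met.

940

One minimum-cost allocation:
  P–S1: 60 × $8 = $480
  P–S3: 10 × $5 = $50
  Q–S1: 30 × $7 = $210
  Q–S2: 50 × $4 = $200
Total = 480 + 50 + 210 + 200 = $940.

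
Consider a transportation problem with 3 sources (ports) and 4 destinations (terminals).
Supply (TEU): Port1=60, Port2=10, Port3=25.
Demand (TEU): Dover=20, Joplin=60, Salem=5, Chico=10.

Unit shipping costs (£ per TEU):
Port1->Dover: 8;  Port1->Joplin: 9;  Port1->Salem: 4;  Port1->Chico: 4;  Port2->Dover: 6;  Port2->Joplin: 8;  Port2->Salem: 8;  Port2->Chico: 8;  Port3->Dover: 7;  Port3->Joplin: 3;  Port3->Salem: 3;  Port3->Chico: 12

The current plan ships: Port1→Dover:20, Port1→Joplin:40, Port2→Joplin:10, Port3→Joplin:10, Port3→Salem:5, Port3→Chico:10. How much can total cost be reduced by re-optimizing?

Current plan cost = 20·8 + 40·9 + 10·8 + 10·3 + 5·3 + 10·12 = £765.
Optimal plan:
  Port1 to Dover: 10 × £8 = £80
  Port1 to Joplin: 35 × £9 = £315
  Port1 to Salem: 5 × £4 = £20
  Port1 to Chico: 10 × £4 = £40
  Port2 to Dover: 10 × £6 = £60
  Port3 to Joplin: 25 × £3 = £75
Optimal cost = £590.
Saving = 765 − 590 = £175.

175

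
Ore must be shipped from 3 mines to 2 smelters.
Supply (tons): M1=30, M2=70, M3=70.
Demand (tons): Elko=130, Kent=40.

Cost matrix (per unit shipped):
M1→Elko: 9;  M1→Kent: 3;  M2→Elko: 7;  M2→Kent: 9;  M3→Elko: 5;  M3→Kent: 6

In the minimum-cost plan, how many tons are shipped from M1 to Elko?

0

Solving gives:
  M1 to Kent: 30 × 3 = 90
  M2 to Elko: 70 × 7 = 490
  M3 to Elko: 60 × 5 = 300
  M3 to Kent: 10 × 6 = 60
Total cost = 940.
The route M1→Elko is not used.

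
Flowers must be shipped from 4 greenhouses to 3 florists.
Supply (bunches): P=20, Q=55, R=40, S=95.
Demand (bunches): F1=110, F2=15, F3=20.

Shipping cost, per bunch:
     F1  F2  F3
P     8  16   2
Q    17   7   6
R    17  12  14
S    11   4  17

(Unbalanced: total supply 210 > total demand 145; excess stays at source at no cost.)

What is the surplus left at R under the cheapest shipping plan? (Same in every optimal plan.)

Minimum-cost shipments:
  P to F1: 20 × 8 = 160
  Q to F2: 10 × 7 = 70
  Q to F3: 20 × 6 = 120
  S to F1: 90 × 11 = 990
  S to F2: 5 × 4 = 20
Total cost = 1360.
R ships 0 of its 40, leaving 40.

40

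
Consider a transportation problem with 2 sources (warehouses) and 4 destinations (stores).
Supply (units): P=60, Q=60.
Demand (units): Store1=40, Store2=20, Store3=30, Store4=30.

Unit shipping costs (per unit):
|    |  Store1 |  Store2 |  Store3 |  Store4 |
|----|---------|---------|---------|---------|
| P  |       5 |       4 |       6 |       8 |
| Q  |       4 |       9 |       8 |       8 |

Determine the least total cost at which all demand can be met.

660

An optimal shipping plan:
  P→Store2: 20 × 4 = 80
  P→Store3: 30 × 6 = 180
  P→Store4: 10 × 8 = 80
  Q→Store1: 40 × 4 = 160
  Q→Store4: 20 × 8 = 160
Total = 80 + 180 + 80 + 160 + 160 = 660.
(Supply check: P ships 60; Q ships 60.)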